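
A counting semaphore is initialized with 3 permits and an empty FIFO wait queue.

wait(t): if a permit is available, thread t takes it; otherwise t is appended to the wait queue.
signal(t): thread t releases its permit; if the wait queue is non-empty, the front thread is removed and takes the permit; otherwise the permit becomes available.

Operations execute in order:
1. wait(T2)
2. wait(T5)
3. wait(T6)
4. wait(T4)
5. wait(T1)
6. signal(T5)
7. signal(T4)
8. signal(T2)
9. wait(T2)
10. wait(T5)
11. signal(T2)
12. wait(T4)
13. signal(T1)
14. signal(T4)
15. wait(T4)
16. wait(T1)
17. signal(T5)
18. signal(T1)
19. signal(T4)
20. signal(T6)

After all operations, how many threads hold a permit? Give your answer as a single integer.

Answer: 0

Derivation:
Step 1: wait(T2) -> count=2 queue=[] holders={T2}
Step 2: wait(T5) -> count=1 queue=[] holders={T2,T5}
Step 3: wait(T6) -> count=0 queue=[] holders={T2,T5,T6}
Step 4: wait(T4) -> count=0 queue=[T4] holders={T2,T5,T6}
Step 5: wait(T1) -> count=0 queue=[T4,T1] holders={T2,T5,T6}
Step 6: signal(T5) -> count=0 queue=[T1] holders={T2,T4,T6}
Step 7: signal(T4) -> count=0 queue=[] holders={T1,T2,T6}
Step 8: signal(T2) -> count=1 queue=[] holders={T1,T6}
Step 9: wait(T2) -> count=0 queue=[] holders={T1,T2,T6}
Step 10: wait(T5) -> count=0 queue=[T5] holders={T1,T2,T6}
Step 11: signal(T2) -> count=0 queue=[] holders={T1,T5,T6}
Step 12: wait(T4) -> count=0 queue=[T4] holders={T1,T5,T6}
Step 13: signal(T1) -> count=0 queue=[] holders={T4,T5,T6}
Step 14: signal(T4) -> count=1 queue=[] holders={T5,T6}
Step 15: wait(T4) -> count=0 queue=[] holders={T4,T5,T6}
Step 16: wait(T1) -> count=0 queue=[T1] holders={T4,T5,T6}
Step 17: signal(T5) -> count=0 queue=[] holders={T1,T4,T6}
Step 18: signal(T1) -> count=1 queue=[] holders={T4,T6}
Step 19: signal(T4) -> count=2 queue=[] holders={T6}
Step 20: signal(T6) -> count=3 queue=[] holders={none}
Final holders: {none} -> 0 thread(s)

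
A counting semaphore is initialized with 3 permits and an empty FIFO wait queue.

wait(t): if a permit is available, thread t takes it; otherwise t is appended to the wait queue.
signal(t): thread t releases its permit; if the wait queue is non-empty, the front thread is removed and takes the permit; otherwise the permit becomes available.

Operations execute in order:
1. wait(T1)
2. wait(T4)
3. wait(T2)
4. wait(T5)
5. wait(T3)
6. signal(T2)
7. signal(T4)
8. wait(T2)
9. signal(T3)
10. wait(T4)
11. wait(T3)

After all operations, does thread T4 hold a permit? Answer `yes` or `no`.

Answer: no

Derivation:
Step 1: wait(T1) -> count=2 queue=[] holders={T1}
Step 2: wait(T4) -> count=1 queue=[] holders={T1,T4}
Step 3: wait(T2) -> count=0 queue=[] holders={T1,T2,T4}
Step 4: wait(T5) -> count=0 queue=[T5] holders={T1,T2,T4}
Step 5: wait(T3) -> count=0 queue=[T5,T3] holders={T1,T2,T4}
Step 6: signal(T2) -> count=0 queue=[T3] holders={T1,T4,T5}
Step 7: signal(T4) -> count=0 queue=[] holders={T1,T3,T5}
Step 8: wait(T2) -> count=0 queue=[T2] holders={T1,T3,T5}
Step 9: signal(T3) -> count=0 queue=[] holders={T1,T2,T5}
Step 10: wait(T4) -> count=0 queue=[T4] holders={T1,T2,T5}
Step 11: wait(T3) -> count=0 queue=[T4,T3] holders={T1,T2,T5}
Final holders: {T1,T2,T5} -> T4 not in holders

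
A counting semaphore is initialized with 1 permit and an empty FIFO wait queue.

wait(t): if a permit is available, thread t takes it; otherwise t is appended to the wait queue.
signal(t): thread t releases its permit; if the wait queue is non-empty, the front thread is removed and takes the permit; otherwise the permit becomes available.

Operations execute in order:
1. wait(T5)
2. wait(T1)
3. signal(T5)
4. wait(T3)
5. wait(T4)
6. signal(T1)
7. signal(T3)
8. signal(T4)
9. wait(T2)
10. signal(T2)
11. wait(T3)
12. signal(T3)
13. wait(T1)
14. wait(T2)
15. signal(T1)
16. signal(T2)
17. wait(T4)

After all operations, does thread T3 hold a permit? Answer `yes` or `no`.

Answer: no

Derivation:
Step 1: wait(T5) -> count=0 queue=[] holders={T5}
Step 2: wait(T1) -> count=0 queue=[T1] holders={T5}
Step 3: signal(T5) -> count=0 queue=[] holders={T1}
Step 4: wait(T3) -> count=0 queue=[T3] holders={T1}
Step 5: wait(T4) -> count=0 queue=[T3,T4] holders={T1}
Step 6: signal(T1) -> count=0 queue=[T4] holders={T3}
Step 7: signal(T3) -> count=0 queue=[] holders={T4}
Step 8: signal(T4) -> count=1 queue=[] holders={none}
Step 9: wait(T2) -> count=0 queue=[] holders={T2}
Step 10: signal(T2) -> count=1 queue=[] holders={none}
Step 11: wait(T3) -> count=0 queue=[] holders={T3}
Step 12: signal(T3) -> count=1 queue=[] holders={none}
Step 13: wait(T1) -> count=0 queue=[] holders={T1}
Step 14: wait(T2) -> count=0 queue=[T2] holders={T1}
Step 15: signal(T1) -> count=0 queue=[] holders={T2}
Step 16: signal(T2) -> count=1 queue=[] holders={none}
Step 17: wait(T4) -> count=0 queue=[] holders={T4}
Final holders: {T4} -> T3 not in holders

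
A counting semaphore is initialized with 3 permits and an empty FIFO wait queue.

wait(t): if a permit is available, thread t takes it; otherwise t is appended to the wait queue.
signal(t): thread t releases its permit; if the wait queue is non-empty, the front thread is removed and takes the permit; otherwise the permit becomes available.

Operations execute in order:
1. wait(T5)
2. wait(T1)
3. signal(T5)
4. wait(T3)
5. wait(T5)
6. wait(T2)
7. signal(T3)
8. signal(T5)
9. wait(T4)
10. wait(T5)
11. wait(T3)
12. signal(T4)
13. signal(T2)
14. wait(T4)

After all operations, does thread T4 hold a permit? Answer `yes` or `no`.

Step 1: wait(T5) -> count=2 queue=[] holders={T5}
Step 2: wait(T1) -> count=1 queue=[] holders={T1,T5}
Step 3: signal(T5) -> count=2 queue=[] holders={T1}
Step 4: wait(T3) -> count=1 queue=[] holders={T1,T3}
Step 5: wait(T5) -> count=0 queue=[] holders={T1,T3,T5}
Step 6: wait(T2) -> count=0 queue=[T2] holders={T1,T3,T5}
Step 7: signal(T3) -> count=0 queue=[] holders={T1,T2,T5}
Step 8: signal(T5) -> count=1 queue=[] holders={T1,T2}
Step 9: wait(T4) -> count=0 queue=[] holders={T1,T2,T4}
Step 10: wait(T5) -> count=0 queue=[T5] holders={T1,T2,T4}
Step 11: wait(T3) -> count=0 queue=[T5,T3] holders={T1,T2,T4}
Step 12: signal(T4) -> count=0 queue=[T3] holders={T1,T2,T5}
Step 13: signal(T2) -> count=0 queue=[] holders={T1,T3,T5}
Step 14: wait(T4) -> count=0 queue=[T4] holders={T1,T3,T5}
Final holders: {T1,T3,T5} -> T4 not in holders

Answer: no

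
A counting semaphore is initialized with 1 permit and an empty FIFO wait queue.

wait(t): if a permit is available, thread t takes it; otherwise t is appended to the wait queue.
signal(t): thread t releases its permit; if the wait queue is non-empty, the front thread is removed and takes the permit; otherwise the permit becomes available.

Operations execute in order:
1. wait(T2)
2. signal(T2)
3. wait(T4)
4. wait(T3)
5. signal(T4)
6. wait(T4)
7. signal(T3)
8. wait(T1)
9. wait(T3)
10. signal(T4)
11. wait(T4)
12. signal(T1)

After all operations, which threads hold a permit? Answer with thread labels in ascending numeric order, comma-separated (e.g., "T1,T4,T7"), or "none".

Step 1: wait(T2) -> count=0 queue=[] holders={T2}
Step 2: signal(T2) -> count=1 queue=[] holders={none}
Step 3: wait(T4) -> count=0 queue=[] holders={T4}
Step 4: wait(T3) -> count=0 queue=[T3] holders={T4}
Step 5: signal(T4) -> count=0 queue=[] holders={T3}
Step 6: wait(T4) -> count=0 queue=[T4] holders={T3}
Step 7: signal(T3) -> count=0 queue=[] holders={T4}
Step 8: wait(T1) -> count=0 queue=[T1] holders={T4}
Step 9: wait(T3) -> count=0 queue=[T1,T3] holders={T4}
Step 10: signal(T4) -> count=0 queue=[T3] holders={T1}
Step 11: wait(T4) -> count=0 queue=[T3,T4] holders={T1}
Step 12: signal(T1) -> count=0 queue=[T4] holders={T3}
Final holders: T3

Answer: T3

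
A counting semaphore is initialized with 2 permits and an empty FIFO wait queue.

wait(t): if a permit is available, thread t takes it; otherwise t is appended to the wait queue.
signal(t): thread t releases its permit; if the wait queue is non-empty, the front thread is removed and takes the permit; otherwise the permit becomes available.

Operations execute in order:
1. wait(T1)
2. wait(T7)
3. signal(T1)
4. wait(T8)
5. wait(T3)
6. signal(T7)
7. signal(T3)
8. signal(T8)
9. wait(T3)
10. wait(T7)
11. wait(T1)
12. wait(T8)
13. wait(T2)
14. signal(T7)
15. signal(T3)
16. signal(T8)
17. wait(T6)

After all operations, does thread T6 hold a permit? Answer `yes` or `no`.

Step 1: wait(T1) -> count=1 queue=[] holders={T1}
Step 2: wait(T7) -> count=0 queue=[] holders={T1,T7}
Step 3: signal(T1) -> count=1 queue=[] holders={T7}
Step 4: wait(T8) -> count=0 queue=[] holders={T7,T8}
Step 5: wait(T3) -> count=0 queue=[T3] holders={T7,T8}
Step 6: signal(T7) -> count=0 queue=[] holders={T3,T8}
Step 7: signal(T3) -> count=1 queue=[] holders={T8}
Step 8: signal(T8) -> count=2 queue=[] holders={none}
Step 9: wait(T3) -> count=1 queue=[] holders={T3}
Step 10: wait(T7) -> count=0 queue=[] holders={T3,T7}
Step 11: wait(T1) -> count=0 queue=[T1] holders={T3,T7}
Step 12: wait(T8) -> count=0 queue=[T1,T8] holders={T3,T7}
Step 13: wait(T2) -> count=0 queue=[T1,T8,T2] holders={T3,T7}
Step 14: signal(T7) -> count=0 queue=[T8,T2] holders={T1,T3}
Step 15: signal(T3) -> count=0 queue=[T2] holders={T1,T8}
Step 16: signal(T8) -> count=0 queue=[] holders={T1,T2}
Step 17: wait(T6) -> count=0 queue=[T6] holders={T1,T2}
Final holders: {T1,T2} -> T6 not in holders

Answer: no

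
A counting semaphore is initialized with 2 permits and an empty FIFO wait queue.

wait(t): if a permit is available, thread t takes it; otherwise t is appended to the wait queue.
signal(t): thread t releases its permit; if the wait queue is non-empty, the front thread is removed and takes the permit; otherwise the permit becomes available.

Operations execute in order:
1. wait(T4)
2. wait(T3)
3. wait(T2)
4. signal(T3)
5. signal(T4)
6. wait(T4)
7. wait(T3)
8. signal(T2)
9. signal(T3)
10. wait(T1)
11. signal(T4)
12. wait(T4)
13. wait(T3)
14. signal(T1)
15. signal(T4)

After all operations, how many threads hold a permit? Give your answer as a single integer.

Answer: 1

Derivation:
Step 1: wait(T4) -> count=1 queue=[] holders={T4}
Step 2: wait(T3) -> count=0 queue=[] holders={T3,T4}
Step 3: wait(T2) -> count=0 queue=[T2] holders={T3,T4}
Step 4: signal(T3) -> count=0 queue=[] holders={T2,T4}
Step 5: signal(T4) -> count=1 queue=[] holders={T2}
Step 6: wait(T4) -> count=0 queue=[] holders={T2,T4}
Step 7: wait(T3) -> count=0 queue=[T3] holders={T2,T4}
Step 8: signal(T2) -> count=0 queue=[] holders={T3,T4}
Step 9: signal(T3) -> count=1 queue=[] holders={T4}
Step 10: wait(T1) -> count=0 queue=[] holders={T1,T4}
Step 11: signal(T4) -> count=1 queue=[] holders={T1}
Step 12: wait(T4) -> count=0 queue=[] holders={T1,T4}
Step 13: wait(T3) -> count=0 queue=[T3] holders={T1,T4}
Step 14: signal(T1) -> count=0 queue=[] holders={T3,T4}
Step 15: signal(T4) -> count=1 queue=[] holders={T3}
Final holders: {T3} -> 1 thread(s)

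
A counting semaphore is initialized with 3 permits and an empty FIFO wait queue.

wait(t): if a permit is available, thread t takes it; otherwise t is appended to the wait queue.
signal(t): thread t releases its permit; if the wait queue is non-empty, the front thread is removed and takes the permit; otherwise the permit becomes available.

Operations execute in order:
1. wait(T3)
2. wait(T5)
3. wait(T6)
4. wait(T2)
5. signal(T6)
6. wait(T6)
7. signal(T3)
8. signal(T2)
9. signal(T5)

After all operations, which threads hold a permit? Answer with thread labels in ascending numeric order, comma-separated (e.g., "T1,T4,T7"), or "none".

Step 1: wait(T3) -> count=2 queue=[] holders={T3}
Step 2: wait(T5) -> count=1 queue=[] holders={T3,T5}
Step 3: wait(T6) -> count=0 queue=[] holders={T3,T5,T6}
Step 4: wait(T2) -> count=0 queue=[T2] holders={T3,T5,T6}
Step 5: signal(T6) -> count=0 queue=[] holders={T2,T3,T5}
Step 6: wait(T6) -> count=0 queue=[T6] holders={T2,T3,T5}
Step 7: signal(T3) -> count=0 queue=[] holders={T2,T5,T6}
Step 8: signal(T2) -> count=1 queue=[] holders={T5,T6}
Step 9: signal(T5) -> count=2 queue=[] holders={T6}
Final holders: T6

Answer: T6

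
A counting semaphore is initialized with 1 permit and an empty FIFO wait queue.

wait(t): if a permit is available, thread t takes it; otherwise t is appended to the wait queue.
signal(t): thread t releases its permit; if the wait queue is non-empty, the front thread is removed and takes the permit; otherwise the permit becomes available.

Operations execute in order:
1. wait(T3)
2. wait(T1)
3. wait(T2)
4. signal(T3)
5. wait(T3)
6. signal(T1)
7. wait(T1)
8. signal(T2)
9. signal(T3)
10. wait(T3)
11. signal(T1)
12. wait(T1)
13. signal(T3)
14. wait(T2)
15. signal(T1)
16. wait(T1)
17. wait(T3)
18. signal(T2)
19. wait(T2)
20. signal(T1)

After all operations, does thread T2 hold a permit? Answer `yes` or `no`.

Step 1: wait(T3) -> count=0 queue=[] holders={T3}
Step 2: wait(T1) -> count=0 queue=[T1] holders={T3}
Step 3: wait(T2) -> count=0 queue=[T1,T2] holders={T3}
Step 4: signal(T3) -> count=0 queue=[T2] holders={T1}
Step 5: wait(T3) -> count=0 queue=[T2,T3] holders={T1}
Step 6: signal(T1) -> count=0 queue=[T3] holders={T2}
Step 7: wait(T1) -> count=0 queue=[T3,T1] holders={T2}
Step 8: signal(T2) -> count=0 queue=[T1] holders={T3}
Step 9: signal(T3) -> count=0 queue=[] holders={T1}
Step 10: wait(T3) -> count=0 queue=[T3] holders={T1}
Step 11: signal(T1) -> count=0 queue=[] holders={T3}
Step 12: wait(T1) -> count=0 queue=[T1] holders={T3}
Step 13: signal(T3) -> count=0 queue=[] holders={T1}
Step 14: wait(T2) -> count=0 queue=[T2] holders={T1}
Step 15: signal(T1) -> count=0 queue=[] holders={T2}
Step 16: wait(T1) -> count=0 queue=[T1] holders={T2}
Step 17: wait(T3) -> count=0 queue=[T1,T3] holders={T2}
Step 18: signal(T2) -> count=0 queue=[T3] holders={T1}
Step 19: wait(T2) -> count=0 queue=[T3,T2] holders={T1}
Step 20: signal(T1) -> count=0 queue=[T2] holders={T3}
Final holders: {T3} -> T2 not in holders

Answer: no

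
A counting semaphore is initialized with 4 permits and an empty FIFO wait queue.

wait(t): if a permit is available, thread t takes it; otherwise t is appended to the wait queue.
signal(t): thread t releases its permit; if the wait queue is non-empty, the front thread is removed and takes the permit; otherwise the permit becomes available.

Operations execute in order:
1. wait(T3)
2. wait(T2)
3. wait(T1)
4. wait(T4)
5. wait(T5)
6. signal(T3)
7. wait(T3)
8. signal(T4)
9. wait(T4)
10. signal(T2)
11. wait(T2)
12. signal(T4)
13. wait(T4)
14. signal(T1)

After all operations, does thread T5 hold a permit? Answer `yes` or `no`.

Answer: yes

Derivation:
Step 1: wait(T3) -> count=3 queue=[] holders={T3}
Step 2: wait(T2) -> count=2 queue=[] holders={T2,T3}
Step 3: wait(T1) -> count=1 queue=[] holders={T1,T2,T3}
Step 4: wait(T4) -> count=0 queue=[] holders={T1,T2,T3,T4}
Step 5: wait(T5) -> count=0 queue=[T5] holders={T1,T2,T3,T4}
Step 6: signal(T3) -> count=0 queue=[] holders={T1,T2,T4,T5}
Step 7: wait(T3) -> count=0 queue=[T3] holders={T1,T2,T4,T5}
Step 8: signal(T4) -> count=0 queue=[] holders={T1,T2,T3,T5}
Step 9: wait(T4) -> count=0 queue=[T4] holders={T1,T2,T3,T5}
Step 10: signal(T2) -> count=0 queue=[] holders={T1,T3,T4,T5}
Step 11: wait(T2) -> count=0 queue=[T2] holders={T1,T3,T4,T5}
Step 12: signal(T4) -> count=0 queue=[] holders={T1,T2,T3,T5}
Step 13: wait(T4) -> count=0 queue=[T4] holders={T1,T2,T3,T5}
Step 14: signal(T1) -> count=0 queue=[] holders={T2,T3,T4,T5}
Final holders: {T2,T3,T4,T5} -> T5 in holders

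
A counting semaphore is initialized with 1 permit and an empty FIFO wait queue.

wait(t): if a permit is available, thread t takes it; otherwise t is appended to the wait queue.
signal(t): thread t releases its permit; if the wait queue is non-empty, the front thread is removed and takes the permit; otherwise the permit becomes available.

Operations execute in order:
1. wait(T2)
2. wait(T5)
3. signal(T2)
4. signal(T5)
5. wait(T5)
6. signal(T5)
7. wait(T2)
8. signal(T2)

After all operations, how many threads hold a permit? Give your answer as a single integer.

Step 1: wait(T2) -> count=0 queue=[] holders={T2}
Step 2: wait(T5) -> count=0 queue=[T5] holders={T2}
Step 3: signal(T2) -> count=0 queue=[] holders={T5}
Step 4: signal(T5) -> count=1 queue=[] holders={none}
Step 5: wait(T5) -> count=0 queue=[] holders={T5}
Step 6: signal(T5) -> count=1 queue=[] holders={none}
Step 7: wait(T2) -> count=0 queue=[] holders={T2}
Step 8: signal(T2) -> count=1 queue=[] holders={none}
Final holders: {none} -> 0 thread(s)

Answer: 0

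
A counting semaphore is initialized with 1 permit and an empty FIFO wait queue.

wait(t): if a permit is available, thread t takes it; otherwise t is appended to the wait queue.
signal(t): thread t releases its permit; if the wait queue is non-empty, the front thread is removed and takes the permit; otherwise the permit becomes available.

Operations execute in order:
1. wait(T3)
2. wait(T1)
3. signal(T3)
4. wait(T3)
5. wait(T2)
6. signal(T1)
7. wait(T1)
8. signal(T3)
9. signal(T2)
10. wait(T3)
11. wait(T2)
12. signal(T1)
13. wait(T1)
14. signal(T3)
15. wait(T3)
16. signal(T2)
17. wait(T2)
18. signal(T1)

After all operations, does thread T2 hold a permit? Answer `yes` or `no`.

Step 1: wait(T3) -> count=0 queue=[] holders={T3}
Step 2: wait(T1) -> count=0 queue=[T1] holders={T3}
Step 3: signal(T3) -> count=0 queue=[] holders={T1}
Step 4: wait(T3) -> count=0 queue=[T3] holders={T1}
Step 5: wait(T2) -> count=0 queue=[T3,T2] holders={T1}
Step 6: signal(T1) -> count=0 queue=[T2] holders={T3}
Step 7: wait(T1) -> count=0 queue=[T2,T1] holders={T3}
Step 8: signal(T3) -> count=0 queue=[T1] holders={T2}
Step 9: signal(T2) -> count=0 queue=[] holders={T1}
Step 10: wait(T3) -> count=0 queue=[T3] holders={T1}
Step 11: wait(T2) -> count=0 queue=[T3,T2] holders={T1}
Step 12: signal(T1) -> count=0 queue=[T2] holders={T3}
Step 13: wait(T1) -> count=0 queue=[T2,T1] holders={T3}
Step 14: signal(T3) -> count=0 queue=[T1] holders={T2}
Step 15: wait(T3) -> count=0 queue=[T1,T3] holders={T2}
Step 16: signal(T2) -> count=0 queue=[T3] holders={T1}
Step 17: wait(T2) -> count=0 queue=[T3,T2] holders={T1}
Step 18: signal(T1) -> count=0 queue=[T2] holders={T3}
Final holders: {T3} -> T2 not in holders

Answer: no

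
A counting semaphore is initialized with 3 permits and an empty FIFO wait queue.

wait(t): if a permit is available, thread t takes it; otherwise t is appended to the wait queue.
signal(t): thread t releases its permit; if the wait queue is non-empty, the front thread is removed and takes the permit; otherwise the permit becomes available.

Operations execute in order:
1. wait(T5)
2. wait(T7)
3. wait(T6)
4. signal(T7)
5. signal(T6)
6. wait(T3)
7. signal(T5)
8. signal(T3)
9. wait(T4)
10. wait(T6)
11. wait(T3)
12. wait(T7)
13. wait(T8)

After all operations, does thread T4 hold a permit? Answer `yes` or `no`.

Step 1: wait(T5) -> count=2 queue=[] holders={T5}
Step 2: wait(T7) -> count=1 queue=[] holders={T5,T7}
Step 3: wait(T6) -> count=0 queue=[] holders={T5,T6,T7}
Step 4: signal(T7) -> count=1 queue=[] holders={T5,T6}
Step 5: signal(T6) -> count=2 queue=[] holders={T5}
Step 6: wait(T3) -> count=1 queue=[] holders={T3,T5}
Step 7: signal(T5) -> count=2 queue=[] holders={T3}
Step 8: signal(T3) -> count=3 queue=[] holders={none}
Step 9: wait(T4) -> count=2 queue=[] holders={T4}
Step 10: wait(T6) -> count=1 queue=[] holders={T4,T6}
Step 11: wait(T3) -> count=0 queue=[] holders={T3,T4,T6}
Step 12: wait(T7) -> count=0 queue=[T7] holders={T3,T4,T6}
Step 13: wait(T8) -> count=0 queue=[T7,T8] holders={T3,T4,T6}
Final holders: {T3,T4,T6} -> T4 in holders

Answer: yes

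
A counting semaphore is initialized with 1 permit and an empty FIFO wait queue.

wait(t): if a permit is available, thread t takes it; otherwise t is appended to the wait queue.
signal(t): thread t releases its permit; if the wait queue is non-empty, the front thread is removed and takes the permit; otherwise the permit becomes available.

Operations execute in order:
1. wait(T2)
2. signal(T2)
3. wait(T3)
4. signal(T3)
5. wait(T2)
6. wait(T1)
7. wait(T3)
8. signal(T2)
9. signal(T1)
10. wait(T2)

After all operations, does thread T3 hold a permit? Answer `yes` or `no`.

Step 1: wait(T2) -> count=0 queue=[] holders={T2}
Step 2: signal(T2) -> count=1 queue=[] holders={none}
Step 3: wait(T3) -> count=0 queue=[] holders={T3}
Step 4: signal(T3) -> count=1 queue=[] holders={none}
Step 5: wait(T2) -> count=0 queue=[] holders={T2}
Step 6: wait(T1) -> count=0 queue=[T1] holders={T2}
Step 7: wait(T3) -> count=0 queue=[T1,T3] holders={T2}
Step 8: signal(T2) -> count=0 queue=[T3] holders={T1}
Step 9: signal(T1) -> count=0 queue=[] holders={T3}
Step 10: wait(T2) -> count=0 queue=[T2] holders={T3}
Final holders: {T3} -> T3 in holders

Answer: yes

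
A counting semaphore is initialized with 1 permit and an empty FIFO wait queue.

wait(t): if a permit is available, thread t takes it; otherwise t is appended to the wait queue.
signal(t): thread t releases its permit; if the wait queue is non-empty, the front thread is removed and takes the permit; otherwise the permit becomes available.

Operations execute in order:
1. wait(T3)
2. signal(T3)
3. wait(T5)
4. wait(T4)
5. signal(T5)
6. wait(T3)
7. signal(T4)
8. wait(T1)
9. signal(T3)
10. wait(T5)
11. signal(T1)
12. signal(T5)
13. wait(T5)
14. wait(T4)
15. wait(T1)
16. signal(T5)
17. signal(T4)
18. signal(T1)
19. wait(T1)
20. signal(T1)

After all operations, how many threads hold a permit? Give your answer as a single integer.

Step 1: wait(T3) -> count=0 queue=[] holders={T3}
Step 2: signal(T3) -> count=1 queue=[] holders={none}
Step 3: wait(T5) -> count=0 queue=[] holders={T5}
Step 4: wait(T4) -> count=0 queue=[T4] holders={T5}
Step 5: signal(T5) -> count=0 queue=[] holders={T4}
Step 6: wait(T3) -> count=0 queue=[T3] holders={T4}
Step 7: signal(T4) -> count=0 queue=[] holders={T3}
Step 8: wait(T1) -> count=0 queue=[T1] holders={T3}
Step 9: signal(T3) -> count=0 queue=[] holders={T1}
Step 10: wait(T5) -> count=0 queue=[T5] holders={T1}
Step 11: signal(T1) -> count=0 queue=[] holders={T5}
Step 12: signal(T5) -> count=1 queue=[] holders={none}
Step 13: wait(T5) -> count=0 queue=[] holders={T5}
Step 14: wait(T4) -> count=0 queue=[T4] holders={T5}
Step 15: wait(T1) -> count=0 queue=[T4,T1] holders={T5}
Step 16: signal(T5) -> count=0 queue=[T1] holders={T4}
Step 17: signal(T4) -> count=0 queue=[] holders={T1}
Step 18: signal(T1) -> count=1 queue=[] holders={none}
Step 19: wait(T1) -> count=0 queue=[] holders={T1}
Step 20: signal(T1) -> count=1 queue=[] holders={none}
Final holders: {none} -> 0 thread(s)

Answer: 0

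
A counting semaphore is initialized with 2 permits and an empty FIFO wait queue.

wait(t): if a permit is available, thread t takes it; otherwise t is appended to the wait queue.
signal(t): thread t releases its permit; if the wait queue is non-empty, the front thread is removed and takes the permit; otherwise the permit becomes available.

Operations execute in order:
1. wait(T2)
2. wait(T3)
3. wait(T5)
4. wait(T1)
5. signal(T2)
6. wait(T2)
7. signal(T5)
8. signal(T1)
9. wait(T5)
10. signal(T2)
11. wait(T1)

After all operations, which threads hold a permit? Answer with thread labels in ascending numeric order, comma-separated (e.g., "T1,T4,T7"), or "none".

Step 1: wait(T2) -> count=1 queue=[] holders={T2}
Step 2: wait(T3) -> count=0 queue=[] holders={T2,T3}
Step 3: wait(T5) -> count=0 queue=[T5] holders={T2,T3}
Step 4: wait(T1) -> count=0 queue=[T5,T1] holders={T2,T3}
Step 5: signal(T2) -> count=0 queue=[T1] holders={T3,T5}
Step 6: wait(T2) -> count=0 queue=[T1,T2] holders={T3,T5}
Step 7: signal(T5) -> count=0 queue=[T2] holders={T1,T3}
Step 8: signal(T1) -> count=0 queue=[] holders={T2,T3}
Step 9: wait(T5) -> count=0 queue=[T5] holders={T2,T3}
Step 10: signal(T2) -> count=0 queue=[] holders={T3,T5}
Step 11: wait(T1) -> count=0 queue=[T1] holders={T3,T5}
Final holders: T3,T5

Answer: T3,T5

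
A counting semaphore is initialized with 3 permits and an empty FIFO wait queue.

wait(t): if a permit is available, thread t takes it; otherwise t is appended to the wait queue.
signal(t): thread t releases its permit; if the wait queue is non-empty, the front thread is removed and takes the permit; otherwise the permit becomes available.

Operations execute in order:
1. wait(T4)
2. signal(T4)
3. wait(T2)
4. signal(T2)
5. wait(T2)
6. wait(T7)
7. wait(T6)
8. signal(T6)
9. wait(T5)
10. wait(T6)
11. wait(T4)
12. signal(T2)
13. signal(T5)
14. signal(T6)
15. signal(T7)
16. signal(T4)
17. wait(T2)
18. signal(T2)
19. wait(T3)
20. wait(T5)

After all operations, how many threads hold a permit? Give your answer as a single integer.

Step 1: wait(T4) -> count=2 queue=[] holders={T4}
Step 2: signal(T4) -> count=3 queue=[] holders={none}
Step 3: wait(T2) -> count=2 queue=[] holders={T2}
Step 4: signal(T2) -> count=3 queue=[] holders={none}
Step 5: wait(T2) -> count=2 queue=[] holders={T2}
Step 6: wait(T7) -> count=1 queue=[] holders={T2,T7}
Step 7: wait(T6) -> count=0 queue=[] holders={T2,T6,T7}
Step 8: signal(T6) -> count=1 queue=[] holders={T2,T7}
Step 9: wait(T5) -> count=0 queue=[] holders={T2,T5,T7}
Step 10: wait(T6) -> count=0 queue=[T6] holders={T2,T5,T7}
Step 11: wait(T4) -> count=0 queue=[T6,T4] holders={T2,T5,T7}
Step 12: signal(T2) -> count=0 queue=[T4] holders={T5,T6,T7}
Step 13: signal(T5) -> count=0 queue=[] holders={T4,T6,T7}
Step 14: signal(T6) -> count=1 queue=[] holders={T4,T7}
Step 15: signal(T7) -> count=2 queue=[] holders={T4}
Step 16: signal(T4) -> count=3 queue=[] holders={none}
Step 17: wait(T2) -> count=2 queue=[] holders={T2}
Step 18: signal(T2) -> count=3 queue=[] holders={none}
Step 19: wait(T3) -> count=2 queue=[] holders={T3}
Step 20: wait(T5) -> count=1 queue=[] holders={T3,T5}
Final holders: {T3,T5} -> 2 thread(s)

Answer: 2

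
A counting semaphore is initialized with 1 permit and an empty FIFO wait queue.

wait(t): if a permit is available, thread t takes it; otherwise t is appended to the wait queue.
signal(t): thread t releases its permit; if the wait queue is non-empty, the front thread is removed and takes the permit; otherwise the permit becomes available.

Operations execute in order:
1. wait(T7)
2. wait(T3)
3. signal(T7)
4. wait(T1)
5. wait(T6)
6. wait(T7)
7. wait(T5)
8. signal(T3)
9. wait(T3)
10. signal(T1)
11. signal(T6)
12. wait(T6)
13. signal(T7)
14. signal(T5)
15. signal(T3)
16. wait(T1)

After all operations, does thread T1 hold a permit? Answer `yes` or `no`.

Answer: no

Derivation:
Step 1: wait(T7) -> count=0 queue=[] holders={T7}
Step 2: wait(T3) -> count=0 queue=[T3] holders={T7}
Step 3: signal(T7) -> count=0 queue=[] holders={T3}
Step 4: wait(T1) -> count=0 queue=[T1] holders={T3}
Step 5: wait(T6) -> count=0 queue=[T1,T6] holders={T3}
Step 6: wait(T7) -> count=0 queue=[T1,T6,T7] holders={T3}
Step 7: wait(T5) -> count=0 queue=[T1,T6,T7,T5] holders={T3}
Step 8: signal(T3) -> count=0 queue=[T6,T7,T5] holders={T1}
Step 9: wait(T3) -> count=0 queue=[T6,T7,T5,T3] holders={T1}
Step 10: signal(T1) -> count=0 queue=[T7,T5,T3] holders={T6}
Step 11: signal(T6) -> count=0 queue=[T5,T3] holders={T7}
Step 12: wait(T6) -> count=0 queue=[T5,T3,T6] holders={T7}
Step 13: signal(T7) -> count=0 queue=[T3,T6] holders={T5}
Step 14: signal(T5) -> count=0 queue=[T6] holders={T3}
Step 15: signal(T3) -> count=0 queue=[] holders={T6}
Step 16: wait(T1) -> count=0 queue=[T1] holders={T6}
Final holders: {T6} -> T1 not in holders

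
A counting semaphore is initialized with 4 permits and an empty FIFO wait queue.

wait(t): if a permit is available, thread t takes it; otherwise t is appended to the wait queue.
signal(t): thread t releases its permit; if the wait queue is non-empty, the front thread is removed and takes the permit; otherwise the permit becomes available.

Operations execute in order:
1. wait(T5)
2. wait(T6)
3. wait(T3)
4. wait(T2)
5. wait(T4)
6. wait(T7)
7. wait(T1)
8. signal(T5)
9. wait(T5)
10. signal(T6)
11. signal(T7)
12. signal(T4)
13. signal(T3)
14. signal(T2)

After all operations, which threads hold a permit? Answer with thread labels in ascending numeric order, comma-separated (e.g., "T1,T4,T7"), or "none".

Answer: T1,T5

Derivation:
Step 1: wait(T5) -> count=3 queue=[] holders={T5}
Step 2: wait(T6) -> count=2 queue=[] holders={T5,T6}
Step 3: wait(T3) -> count=1 queue=[] holders={T3,T5,T6}
Step 4: wait(T2) -> count=0 queue=[] holders={T2,T3,T5,T6}
Step 5: wait(T4) -> count=0 queue=[T4] holders={T2,T3,T5,T6}
Step 6: wait(T7) -> count=0 queue=[T4,T7] holders={T2,T3,T5,T6}
Step 7: wait(T1) -> count=0 queue=[T4,T7,T1] holders={T2,T3,T5,T6}
Step 8: signal(T5) -> count=0 queue=[T7,T1] holders={T2,T3,T4,T6}
Step 9: wait(T5) -> count=0 queue=[T7,T1,T5] holders={T2,T3,T4,T6}
Step 10: signal(T6) -> count=0 queue=[T1,T5] holders={T2,T3,T4,T7}
Step 11: signal(T7) -> count=0 queue=[T5] holders={T1,T2,T3,T4}
Step 12: signal(T4) -> count=0 queue=[] holders={T1,T2,T3,T5}
Step 13: signal(T3) -> count=1 queue=[] holders={T1,T2,T5}
Step 14: signal(T2) -> count=2 queue=[] holders={T1,T5}
Final holders: T1,T5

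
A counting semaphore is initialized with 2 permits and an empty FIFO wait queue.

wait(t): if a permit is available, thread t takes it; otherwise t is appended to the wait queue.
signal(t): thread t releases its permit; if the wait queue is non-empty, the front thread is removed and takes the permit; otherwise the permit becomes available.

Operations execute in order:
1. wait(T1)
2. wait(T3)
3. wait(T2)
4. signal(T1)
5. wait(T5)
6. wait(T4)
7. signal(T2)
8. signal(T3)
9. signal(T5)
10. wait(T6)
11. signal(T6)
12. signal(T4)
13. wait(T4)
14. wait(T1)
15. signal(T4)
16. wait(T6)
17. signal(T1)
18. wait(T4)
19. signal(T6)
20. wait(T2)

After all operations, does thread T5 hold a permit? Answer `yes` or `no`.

Answer: no

Derivation:
Step 1: wait(T1) -> count=1 queue=[] holders={T1}
Step 2: wait(T3) -> count=0 queue=[] holders={T1,T3}
Step 3: wait(T2) -> count=0 queue=[T2] holders={T1,T3}
Step 4: signal(T1) -> count=0 queue=[] holders={T2,T3}
Step 5: wait(T5) -> count=0 queue=[T5] holders={T2,T3}
Step 6: wait(T4) -> count=0 queue=[T5,T4] holders={T2,T3}
Step 7: signal(T2) -> count=0 queue=[T4] holders={T3,T5}
Step 8: signal(T3) -> count=0 queue=[] holders={T4,T5}
Step 9: signal(T5) -> count=1 queue=[] holders={T4}
Step 10: wait(T6) -> count=0 queue=[] holders={T4,T6}
Step 11: signal(T6) -> count=1 queue=[] holders={T4}
Step 12: signal(T4) -> count=2 queue=[] holders={none}
Step 13: wait(T4) -> count=1 queue=[] holders={T4}
Step 14: wait(T1) -> count=0 queue=[] holders={T1,T4}
Step 15: signal(T4) -> count=1 queue=[] holders={T1}
Step 16: wait(T6) -> count=0 queue=[] holders={T1,T6}
Step 17: signal(T1) -> count=1 queue=[] holders={T6}
Step 18: wait(T4) -> count=0 queue=[] holders={T4,T6}
Step 19: signal(T6) -> count=1 queue=[] holders={T4}
Step 20: wait(T2) -> count=0 queue=[] holders={T2,T4}
Final holders: {T2,T4} -> T5 not in holders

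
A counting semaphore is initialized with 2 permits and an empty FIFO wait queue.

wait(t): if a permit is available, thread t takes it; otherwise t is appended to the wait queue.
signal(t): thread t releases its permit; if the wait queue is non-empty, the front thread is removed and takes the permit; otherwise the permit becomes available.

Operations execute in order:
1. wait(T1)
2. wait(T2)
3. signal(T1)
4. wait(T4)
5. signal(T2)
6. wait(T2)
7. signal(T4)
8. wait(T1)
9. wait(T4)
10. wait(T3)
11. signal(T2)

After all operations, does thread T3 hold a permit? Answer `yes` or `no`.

Step 1: wait(T1) -> count=1 queue=[] holders={T1}
Step 2: wait(T2) -> count=0 queue=[] holders={T1,T2}
Step 3: signal(T1) -> count=1 queue=[] holders={T2}
Step 4: wait(T4) -> count=0 queue=[] holders={T2,T4}
Step 5: signal(T2) -> count=1 queue=[] holders={T4}
Step 6: wait(T2) -> count=0 queue=[] holders={T2,T4}
Step 7: signal(T4) -> count=1 queue=[] holders={T2}
Step 8: wait(T1) -> count=0 queue=[] holders={T1,T2}
Step 9: wait(T4) -> count=0 queue=[T4] holders={T1,T2}
Step 10: wait(T3) -> count=0 queue=[T4,T3] holders={T1,T2}
Step 11: signal(T2) -> count=0 queue=[T3] holders={T1,T4}
Final holders: {T1,T4} -> T3 not in holders

Answer: no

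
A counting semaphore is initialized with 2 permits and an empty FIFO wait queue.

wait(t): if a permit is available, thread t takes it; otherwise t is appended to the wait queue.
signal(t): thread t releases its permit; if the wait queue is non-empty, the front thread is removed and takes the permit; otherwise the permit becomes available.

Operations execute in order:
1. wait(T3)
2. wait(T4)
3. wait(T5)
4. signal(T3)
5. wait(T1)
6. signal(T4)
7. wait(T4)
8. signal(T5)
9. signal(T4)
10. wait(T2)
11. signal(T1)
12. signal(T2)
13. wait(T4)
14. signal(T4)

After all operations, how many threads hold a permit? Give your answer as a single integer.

Step 1: wait(T3) -> count=1 queue=[] holders={T3}
Step 2: wait(T4) -> count=0 queue=[] holders={T3,T4}
Step 3: wait(T5) -> count=0 queue=[T5] holders={T3,T4}
Step 4: signal(T3) -> count=0 queue=[] holders={T4,T5}
Step 5: wait(T1) -> count=0 queue=[T1] holders={T4,T5}
Step 6: signal(T4) -> count=0 queue=[] holders={T1,T5}
Step 7: wait(T4) -> count=0 queue=[T4] holders={T1,T5}
Step 8: signal(T5) -> count=0 queue=[] holders={T1,T4}
Step 9: signal(T4) -> count=1 queue=[] holders={T1}
Step 10: wait(T2) -> count=0 queue=[] holders={T1,T2}
Step 11: signal(T1) -> count=1 queue=[] holders={T2}
Step 12: signal(T2) -> count=2 queue=[] holders={none}
Step 13: wait(T4) -> count=1 queue=[] holders={T4}
Step 14: signal(T4) -> count=2 queue=[] holders={none}
Final holders: {none} -> 0 thread(s)

Answer: 0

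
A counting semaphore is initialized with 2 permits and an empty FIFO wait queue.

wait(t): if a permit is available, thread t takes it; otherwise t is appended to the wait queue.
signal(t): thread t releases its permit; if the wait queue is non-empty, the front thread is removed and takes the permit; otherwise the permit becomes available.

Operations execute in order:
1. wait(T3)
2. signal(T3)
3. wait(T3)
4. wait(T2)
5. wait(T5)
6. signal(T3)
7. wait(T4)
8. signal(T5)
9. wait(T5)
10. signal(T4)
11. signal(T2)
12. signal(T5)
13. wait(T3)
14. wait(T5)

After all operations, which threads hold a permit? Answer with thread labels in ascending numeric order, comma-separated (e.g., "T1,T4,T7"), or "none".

Step 1: wait(T3) -> count=1 queue=[] holders={T3}
Step 2: signal(T3) -> count=2 queue=[] holders={none}
Step 3: wait(T3) -> count=1 queue=[] holders={T3}
Step 4: wait(T2) -> count=0 queue=[] holders={T2,T3}
Step 5: wait(T5) -> count=0 queue=[T5] holders={T2,T3}
Step 6: signal(T3) -> count=0 queue=[] holders={T2,T5}
Step 7: wait(T4) -> count=0 queue=[T4] holders={T2,T5}
Step 8: signal(T5) -> count=0 queue=[] holders={T2,T4}
Step 9: wait(T5) -> count=0 queue=[T5] holders={T2,T4}
Step 10: signal(T4) -> count=0 queue=[] holders={T2,T5}
Step 11: signal(T2) -> count=1 queue=[] holders={T5}
Step 12: signal(T5) -> count=2 queue=[] holders={none}
Step 13: wait(T3) -> count=1 queue=[] holders={T3}
Step 14: wait(T5) -> count=0 queue=[] holders={T3,T5}
Final holders: T3,T5

Answer: T3,T5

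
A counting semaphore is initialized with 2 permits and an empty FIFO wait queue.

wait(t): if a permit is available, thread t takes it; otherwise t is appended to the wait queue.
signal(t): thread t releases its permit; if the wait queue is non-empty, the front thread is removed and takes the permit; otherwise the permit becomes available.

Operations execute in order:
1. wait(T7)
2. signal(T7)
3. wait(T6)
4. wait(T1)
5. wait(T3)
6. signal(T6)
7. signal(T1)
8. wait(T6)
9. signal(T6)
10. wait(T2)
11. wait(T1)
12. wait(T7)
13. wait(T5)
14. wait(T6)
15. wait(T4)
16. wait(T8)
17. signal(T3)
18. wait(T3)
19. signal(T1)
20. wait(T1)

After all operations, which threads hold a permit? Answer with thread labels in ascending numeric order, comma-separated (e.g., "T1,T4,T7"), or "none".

Step 1: wait(T7) -> count=1 queue=[] holders={T7}
Step 2: signal(T7) -> count=2 queue=[] holders={none}
Step 3: wait(T6) -> count=1 queue=[] holders={T6}
Step 4: wait(T1) -> count=0 queue=[] holders={T1,T6}
Step 5: wait(T3) -> count=0 queue=[T3] holders={T1,T6}
Step 6: signal(T6) -> count=0 queue=[] holders={T1,T3}
Step 7: signal(T1) -> count=1 queue=[] holders={T3}
Step 8: wait(T6) -> count=0 queue=[] holders={T3,T6}
Step 9: signal(T6) -> count=1 queue=[] holders={T3}
Step 10: wait(T2) -> count=0 queue=[] holders={T2,T3}
Step 11: wait(T1) -> count=0 queue=[T1] holders={T2,T3}
Step 12: wait(T7) -> count=0 queue=[T1,T7] holders={T2,T3}
Step 13: wait(T5) -> count=0 queue=[T1,T7,T5] holders={T2,T3}
Step 14: wait(T6) -> count=0 queue=[T1,T7,T5,T6] holders={T2,T3}
Step 15: wait(T4) -> count=0 queue=[T1,T7,T5,T6,T4] holders={T2,T3}
Step 16: wait(T8) -> count=0 queue=[T1,T7,T5,T6,T4,T8] holders={T2,T3}
Step 17: signal(T3) -> count=0 queue=[T7,T5,T6,T4,T8] holders={T1,T2}
Step 18: wait(T3) -> count=0 queue=[T7,T5,T6,T4,T8,T3] holders={T1,T2}
Step 19: signal(T1) -> count=0 queue=[T5,T6,T4,T8,T3] holders={T2,T7}
Step 20: wait(T1) -> count=0 queue=[T5,T6,T4,T8,T3,T1] holders={T2,T7}
Final holders: T2,T7

Answer: T2,T7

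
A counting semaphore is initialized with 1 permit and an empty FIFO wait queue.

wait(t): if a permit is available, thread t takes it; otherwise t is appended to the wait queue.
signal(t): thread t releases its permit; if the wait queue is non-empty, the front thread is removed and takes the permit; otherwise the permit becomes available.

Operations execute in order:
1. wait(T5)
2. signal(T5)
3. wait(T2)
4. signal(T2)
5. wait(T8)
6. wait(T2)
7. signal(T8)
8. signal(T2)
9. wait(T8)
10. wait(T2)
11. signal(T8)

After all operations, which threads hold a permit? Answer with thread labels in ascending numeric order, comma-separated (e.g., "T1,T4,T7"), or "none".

Step 1: wait(T5) -> count=0 queue=[] holders={T5}
Step 2: signal(T5) -> count=1 queue=[] holders={none}
Step 3: wait(T2) -> count=0 queue=[] holders={T2}
Step 4: signal(T2) -> count=1 queue=[] holders={none}
Step 5: wait(T8) -> count=0 queue=[] holders={T8}
Step 6: wait(T2) -> count=0 queue=[T2] holders={T8}
Step 7: signal(T8) -> count=0 queue=[] holders={T2}
Step 8: signal(T2) -> count=1 queue=[] holders={none}
Step 9: wait(T8) -> count=0 queue=[] holders={T8}
Step 10: wait(T2) -> count=0 queue=[T2] holders={T8}
Step 11: signal(T8) -> count=0 queue=[] holders={T2}
Final holders: T2

Answer: T2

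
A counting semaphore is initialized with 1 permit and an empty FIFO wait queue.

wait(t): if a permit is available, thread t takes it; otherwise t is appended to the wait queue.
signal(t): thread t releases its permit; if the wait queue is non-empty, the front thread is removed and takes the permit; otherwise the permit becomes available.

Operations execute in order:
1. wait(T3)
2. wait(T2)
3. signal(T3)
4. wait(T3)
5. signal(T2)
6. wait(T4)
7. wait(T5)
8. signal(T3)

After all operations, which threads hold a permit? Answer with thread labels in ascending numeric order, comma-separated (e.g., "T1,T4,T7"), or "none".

Step 1: wait(T3) -> count=0 queue=[] holders={T3}
Step 2: wait(T2) -> count=0 queue=[T2] holders={T3}
Step 3: signal(T3) -> count=0 queue=[] holders={T2}
Step 4: wait(T3) -> count=0 queue=[T3] holders={T2}
Step 5: signal(T2) -> count=0 queue=[] holders={T3}
Step 6: wait(T4) -> count=0 queue=[T4] holders={T3}
Step 7: wait(T5) -> count=0 queue=[T4,T5] holders={T3}
Step 8: signal(T3) -> count=0 queue=[T5] holders={T4}
Final holders: T4

Answer: T4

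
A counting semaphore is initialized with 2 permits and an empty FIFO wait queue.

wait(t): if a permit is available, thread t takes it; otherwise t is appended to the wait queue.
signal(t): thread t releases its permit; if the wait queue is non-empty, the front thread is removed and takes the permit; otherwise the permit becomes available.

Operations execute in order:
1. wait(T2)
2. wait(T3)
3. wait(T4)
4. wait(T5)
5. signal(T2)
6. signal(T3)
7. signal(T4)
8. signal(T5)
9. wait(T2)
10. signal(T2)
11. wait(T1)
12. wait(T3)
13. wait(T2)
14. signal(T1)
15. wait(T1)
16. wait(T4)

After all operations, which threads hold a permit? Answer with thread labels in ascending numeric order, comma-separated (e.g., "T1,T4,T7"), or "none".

Answer: T2,T3

Derivation:
Step 1: wait(T2) -> count=1 queue=[] holders={T2}
Step 2: wait(T3) -> count=0 queue=[] holders={T2,T3}
Step 3: wait(T4) -> count=0 queue=[T4] holders={T2,T3}
Step 4: wait(T5) -> count=0 queue=[T4,T5] holders={T2,T3}
Step 5: signal(T2) -> count=0 queue=[T5] holders={T3,T4}
Step 6: signal(T3) -> count=0 queue=[] holders={T4,T5}
Step 7: signal(T4) -> count=1 queue=[] holders={T5}
Step 8: signal(T5) -> count=2 queue=[] holders={none}
Step 9: wait(T2) -> count=1 queue=[] holders={T2}
Step 10: signal(T2) -> count=2 queue=[] holders={none}
Step 11: wait(T1) -> count=1 queue=[] holders={T1}
Step 12: wait(T3) -> count=0 queue=[] holders={T1,T3}
Step 13: wait(T2) -> count=0 queue=[T2] holders={T1,T3}
Step 14: signal(T1) -> count=0 queue=[] holders={T2,T3}
Step 15: wait(T1) -> count=0 queue=[T1] holders={T2,T3}
Step 16: wait(T4) -> count=0 queue=[T1,T4] holders={T2,T3}
Final holders: T2,T3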